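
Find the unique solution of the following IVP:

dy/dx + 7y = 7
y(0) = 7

General solution: y = 1 + Ce^(-7x)
Applying y(0) = 7: C = 7 - 1 = 6
Particular solution: y = 1 + 6e^(-7x)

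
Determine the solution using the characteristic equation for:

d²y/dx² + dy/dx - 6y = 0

Characteristic equation: r² + r - 6 = 0
Roots: r = 2, -3 (distinct real)
General solution: y = C₁e^(2x) + C₂e^(-3x)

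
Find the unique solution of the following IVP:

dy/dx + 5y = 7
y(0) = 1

General solution: y = 7/5 + Ce^(-5x)
Applying y(0) = 1: C = 1 - 7/5 = -2/5
Particular solution: y = 7/5 - (2/5)e^(-5x)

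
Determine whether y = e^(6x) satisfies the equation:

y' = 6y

Verification:
y = e^(6x)
y' = 6e^(6x)
6y = 6e^(6x)
y' = 6y ✓

Yes, it is a solution.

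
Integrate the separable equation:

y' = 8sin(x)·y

Separating variables and integrating:
ln|y| = -8cos(x) + C

General solution: y = Ce^(-8cos(x))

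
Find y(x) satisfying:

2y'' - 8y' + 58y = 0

Characteristic equation: 2r² - 8r + 58 = 0
Divide by 2: r² - 4r + 29 = 0
Roots: r = 2 ± 5i (complex conjugates)
General solution: y = e^(2x)(C₁cos(5x) + C₂sin(5x))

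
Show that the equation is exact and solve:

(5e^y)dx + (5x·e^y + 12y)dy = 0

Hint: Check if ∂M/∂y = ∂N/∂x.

Verify exactness: ∂M/∂y = ∂N/∂x ✓
Find F(x,y) such that ∂F/∂x = M, ∂F/∂y = N
Solution: 5x·e^y + 6y² = C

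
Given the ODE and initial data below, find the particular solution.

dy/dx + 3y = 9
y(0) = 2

General solution: y = 3 + Ce^(-3x)
Applying y(0) = 2: C = 2 - 3 = -1
Particular solution: y = 3 - e^(-3x)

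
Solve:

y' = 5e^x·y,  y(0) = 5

General solution: y = Ce^(5e^x)
Applying IC y(0) = 5:
Particular solution: y = 5e^(5(e^x - 1))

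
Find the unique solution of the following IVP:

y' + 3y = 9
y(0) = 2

General solution: y = 3 + Ce^(-3x)
Applying y(0) = 2: C = 2 - 3 = -1
Particular solution: y = 3 - e^(-3x)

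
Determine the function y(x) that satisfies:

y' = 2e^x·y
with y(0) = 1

General solution: y = Ce^(2e^x)
Applying IC y(0) = 1:
Particular solution: y = e^(2(e^x - 1))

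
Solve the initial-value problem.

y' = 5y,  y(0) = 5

General solution: y = Ce^(5x)
Applying IC y(0) = 5:
Particular solution: y = 5e^(5x)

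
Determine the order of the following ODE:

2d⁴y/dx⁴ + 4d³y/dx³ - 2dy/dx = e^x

The order is 4 (highest derivative is of order 4).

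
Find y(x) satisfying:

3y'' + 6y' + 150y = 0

Characteristic equation: 3r² + 6r + 150 = 0
Divide by 3: r² + 2r + 50 = 0
Roots: r = -1 ± 7i (complex conjugates)
General solution: y = e^(-x)(C₁cos(7x) + C₂sin(7x))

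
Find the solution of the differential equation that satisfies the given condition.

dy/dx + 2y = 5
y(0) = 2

General solution: y = 5/2 + Ce^(-2x)
Applying y(0) = 2: C = 2 - 5/2 = -1/2
Particular solution: y = 5/2 - (1/2)e^(-2x)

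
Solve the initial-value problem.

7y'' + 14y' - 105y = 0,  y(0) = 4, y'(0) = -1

General solution: y = C₁e^(3x) + C₂e^(-5x)
Applying ICs: C₁ = 19/8, C₂ = 13/8
Particular solution: y = (19/8)e^(3x) + (13/8)e^(-5x)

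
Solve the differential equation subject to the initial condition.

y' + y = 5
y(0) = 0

General solution: y = 5 + Ce^(-x)
Applying y(0) = 0: C = 0 - 5 = -5
Particular solution: y = 5 - 5e^(-x)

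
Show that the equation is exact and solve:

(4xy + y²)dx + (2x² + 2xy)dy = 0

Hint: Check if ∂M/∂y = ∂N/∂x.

Verify exactness: ∂M/∂y = ∂N/∂x ✓
Find F(x,y) such that ∂F/∂x = M, ∂F/∂y = N
Solution: 2x²y + xy² = C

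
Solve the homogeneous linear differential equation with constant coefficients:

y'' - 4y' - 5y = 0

Characteristic equation: r² - 4r - 5 = 0
Roots: r = 5, -1 (distinct real)
General solution: y = C₁e^(5x) + C₂e^(-x)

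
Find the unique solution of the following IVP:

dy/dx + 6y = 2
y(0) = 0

General solution: y = 1/3 + Ce^(-6x)
Applying y(0) = 0: C = 0 - 1/3 = -1/3
Particular solution: y = 1/3 - (1/3)e^(-6x)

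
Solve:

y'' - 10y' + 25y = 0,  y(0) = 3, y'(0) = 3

General solution: y = (C₁ + C₂x)e^(5x)
Repeated root r = 5
Applying ICs: C₁ = 3, C₂ = -12
Particular solution: y = (3 - 12x)e^(5x)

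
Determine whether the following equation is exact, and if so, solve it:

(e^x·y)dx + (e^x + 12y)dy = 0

Verify exactness: ∂M/∂y = ∂N/∂x ✓
Find F(x,y) such that ∂F/∂x = M, ∂F/∂y = N
Solution: e^x·y + 6y² = C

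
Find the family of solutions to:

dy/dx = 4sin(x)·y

Separating variables and integrating:
ln|y| = -4cos(x) + C

General solution: y = Ce^(-4cos(x))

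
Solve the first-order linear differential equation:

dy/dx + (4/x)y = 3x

Using integrating factor method:

General solution: y = (1/2)x^2 + Cx^(-4)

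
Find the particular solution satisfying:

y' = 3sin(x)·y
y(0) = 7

General solution: y = Ce^(-3cos(x))
Applying IC y(0) = 7:
Particular solution: y = 7e^(3(1-cos(x)))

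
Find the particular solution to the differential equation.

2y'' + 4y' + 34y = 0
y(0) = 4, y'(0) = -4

General solution: y = e^(-x)(C₁cos(4x) + C₂sin(4x))
Complex roots r = -1 ± 4i
Applying ICs: C₁ = 4, C₂ = 0
Particular solution: y = e^(-x)(4cos(4x))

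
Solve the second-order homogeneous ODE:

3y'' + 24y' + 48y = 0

Characteristic equation: 3r² + 24r + 48 = 0
Divide by 3: r² + 8r + 16 = 0
Factored: (r + 4)² = 0
Repeated root: r = -4
General solution: y = (C₁ + C₂x)e^(-4x)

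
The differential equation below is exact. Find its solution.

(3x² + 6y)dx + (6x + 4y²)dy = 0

Verify exactness: ∂M/∂y = ∂N/∂x ✓
Find F(x,y) such that ∂F/∂x = M, ∂F/∂y = N
Solution: x³ + 6xy + 4y³/3 = C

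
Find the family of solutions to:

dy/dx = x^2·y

Separating variables and integrating:
ln|y| = x^3/3 + C

General solution: y = Ce^(x^3/3)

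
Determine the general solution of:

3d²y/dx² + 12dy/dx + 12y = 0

Characteristic equation: 3r² + 12r + 12 = 0
Divide by 3: r² + 4r + 4 = 0
Factored: (r + 2)² = 0
Repeated root: r = -2
General solution: y = (C₁ + C₂x)e^(-2x)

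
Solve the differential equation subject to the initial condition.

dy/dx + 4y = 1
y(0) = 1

General solution: y = 1/4 + Ce^(-4x)
Applying y(0) = 1: C = 1 - 1/4 = 3/4
Particular solution: y = 1/4 + (3/4)e^(-4x)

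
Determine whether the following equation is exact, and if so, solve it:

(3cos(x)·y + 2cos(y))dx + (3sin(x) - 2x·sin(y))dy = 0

Verify exactness: ∂M/∂y = ∂N/∂x ✓
Find F(x,y) such that ∂F/∂x = M, ∂F/∂y = N
Solution: 3sin(x)·y + 2x·cos(y) = C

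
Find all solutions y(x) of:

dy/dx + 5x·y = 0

Using integrating factor method:

General solution: y = Ce^(-5x^2/2)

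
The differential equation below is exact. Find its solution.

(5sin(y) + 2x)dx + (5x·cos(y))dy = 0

Verify exactness: ∂M/∂y = ∂N/∂x ✓
Find F(x,y) such that ∂F/∂x = M, ∂F/∂y = N
Solution: 5x·sin(y) + x² = C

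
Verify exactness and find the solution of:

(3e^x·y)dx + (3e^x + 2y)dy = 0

Verify exactness: ∂M/∂y = ∂N/∂x ✓
Find F(x,y) such that ∂F/∂x = M, ∂F/∂y = N
Solution: 3e^x·y + y² = C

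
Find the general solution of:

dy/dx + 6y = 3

Using integrating factor method:

General solution: y = 1/2 + Ce^(-6x)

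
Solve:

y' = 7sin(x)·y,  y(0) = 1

General solution: y = Ce^(-7cos(x))
Applying IC y(0) = 1:
Particular solution: y = e^(7(1-cos(x)))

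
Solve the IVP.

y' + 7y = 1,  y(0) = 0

General solution: y = 1/7 + Ce^(-7x)
Applying y(0) = 0: C = 0 - 1/7 = -1/7
Particular solution: y = 1/7 - (1/7)e^(-7x)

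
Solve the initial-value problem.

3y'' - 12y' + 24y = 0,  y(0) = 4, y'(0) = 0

General solution: y = e^(2x)(C₁cos(2x) + C₂sin(2x))
Complex roots r = 2 ± 2i
Applying ICs: C₁ = 4, C₂ = -4
Particular solution: y = e^(2x)(4cos(2x) - 4sin(2x))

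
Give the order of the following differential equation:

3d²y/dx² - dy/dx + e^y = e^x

The order is 2 (highest derivative is of order 2).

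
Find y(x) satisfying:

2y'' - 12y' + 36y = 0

Characteristic equation: 2r² - 12r + 36 = 0
Divide by 2: r² - 6r + 18 = 0
Roots: r = 3 ± 3i (complex conjugates)
General solution: y = e^(3x)(C₁cos(3x) + C₂sin(3x))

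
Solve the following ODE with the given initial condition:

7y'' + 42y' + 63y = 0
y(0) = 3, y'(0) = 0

General solution: y = (C₁ + C₂x)e^(-3x)
Repeated root r = -3
Applying ICs: C₁ = 3, C₂ = 9
Particular solution: y = (3 + 9x)e^(-3x)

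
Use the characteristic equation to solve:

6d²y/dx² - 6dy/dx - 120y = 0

Characteristic equation: 6r² - 6r - 120 = 0
Divide by 6: r² - r - 20 = 0
Roots: r = 5, -4 (distinct real)
General solution: y = C₁e^(5x) + C₂e^(-4x)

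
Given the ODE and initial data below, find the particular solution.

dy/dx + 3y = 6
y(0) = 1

General solution: y = 2 + Ce^(-3x)
Applying y(0) = 1: C = 1 - 2 = -1
Particular solution: y = 2 - e^(-3x)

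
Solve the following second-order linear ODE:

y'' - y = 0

Characteristic equation: r² - 1 = 0
Roots: r = 1, -1 (distinct real)
General solution: y = C₁e^x + C₂e^(-x)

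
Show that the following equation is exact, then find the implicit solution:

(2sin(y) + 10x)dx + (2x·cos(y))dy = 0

Verify exactness: ∂M/∂y = ∂N/∂x ✓
Find F(x,y) such that ∂F/∂x = M, ∂F/∂y = N
Solution: 2x·sin(y) + 5x² = C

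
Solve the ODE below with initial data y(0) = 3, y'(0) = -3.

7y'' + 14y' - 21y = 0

General solution: y = C₁e^x + C₂e^(-3x)
Applying ICs: C₁ = 3/2, C₂ = 3/2
Particular solution: y = (3/2)e^x + (3/2)e^(-3x)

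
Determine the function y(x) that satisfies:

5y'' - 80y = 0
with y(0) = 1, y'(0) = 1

General solution: y = C₁e^(4x) + C₂e^(-4x)
Applying ICs: C₁ = 5/8, C₂ = 3/8
Particular solution: y = (5/8)e^(4x) + (3/8)e^(-4x)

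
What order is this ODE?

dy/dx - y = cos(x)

The order is 1 (highest derivative is of order 1).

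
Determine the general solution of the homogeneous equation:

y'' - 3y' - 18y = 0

Characteristic equation: r² - 3r - 18 = 0
Roots: r = 6, -3 (distinct real)
General solution: y = C₁e^(6x) + C₂e^(-3x)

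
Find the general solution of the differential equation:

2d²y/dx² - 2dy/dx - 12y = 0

Characteristic equation: 2r² - 2r - 12 = 0
Divide by 2: r² - r - 6 = 0
Roots: r = 3, -2 (distinct real)
General solution: y = C₁e^(3x) + C₂e^(-2x)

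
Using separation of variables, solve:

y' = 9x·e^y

Separating variables and integrating:
-e^(-y) = 9x²/2 + C

General solution: y = -ln(C - 9x²/2)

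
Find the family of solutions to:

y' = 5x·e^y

Separating variables and integrating:
-e^(-y) = 5x²/2 + C

General solution: y = -ln(C - 5x²/2)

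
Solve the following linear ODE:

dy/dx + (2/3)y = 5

Using integrating factor method:

General solution: y = 15/2 + Ce^(-2x/3)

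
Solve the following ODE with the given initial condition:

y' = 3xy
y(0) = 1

General solution: y = Ce^(3x²/2)
Applying IC y(0) = 1:
Particular solution: y = e^(3x²/2)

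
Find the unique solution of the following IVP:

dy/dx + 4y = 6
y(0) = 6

General solution: y = 3/2 + Ce^(-4x)
Applying y(0) = 6: C = 6 - 3/2 = 9/2
Particular solution: y = 3/2 + (9/2)e^(-4x)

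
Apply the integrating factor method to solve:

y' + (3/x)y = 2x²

Using integrating factor method:

General solution: y = (1/3)x^3 + Cx^(-3)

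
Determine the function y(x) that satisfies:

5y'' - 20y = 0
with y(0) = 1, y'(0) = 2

General solution: y = C₁e^(2x) + C₂e^(-2x)
Applying ICs: C₁ = 1, C₂ = 0
Particular solution: y = e^(2x)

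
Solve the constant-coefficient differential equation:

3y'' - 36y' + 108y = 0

Characteristic equation: 3r² - 36r + 108 = 0
Divide by 3: r² - 12r + 36 = 0
Factored: (r - 6)² = 0
Repeated root: r = 6
General solution: y = (C₁ + C₂x)e^(6x)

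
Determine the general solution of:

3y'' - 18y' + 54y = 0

Characteristic equation: 3r² - 18r + 54 = 0
Divide by 3: r² - 6r + 18 = 0
Roots: r = 3 ± 3i (complex conjugates)
General solution: y = e^(3x)(C₁cos(3x) + C₂sin(3x))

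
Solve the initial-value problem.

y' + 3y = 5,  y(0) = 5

General solution: y = 5/3 + Ce^(-3x)
Applying y(0) = 5: C = 5 - 5/3 = 10/3
Particular solution: y = 5/3 + (10/3)e^(-3x)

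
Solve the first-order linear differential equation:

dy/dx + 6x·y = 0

Using integrating factor method:

General solution: y = Ce^(-3x^2)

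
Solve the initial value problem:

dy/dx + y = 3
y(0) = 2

General solution: y = 3 + Ce^(-x)
Applying y(0) = 2: C = 2 - 3 = -1
Particular solution: y = 3 - e^(-x)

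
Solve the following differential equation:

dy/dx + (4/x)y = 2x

Using integrating factor method:

General solution: y = (1/3)x^2 + Cx^(-4)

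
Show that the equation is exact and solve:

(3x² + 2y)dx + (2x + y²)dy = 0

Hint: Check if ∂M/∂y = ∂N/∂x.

Verify exactness: ∂M/∂y = ∂N/∂x ✓
Find F(x,y) such that ∂F/∂x = M, ∂F/∂y = N
Solution: x³ + 2xy + y³/3 = C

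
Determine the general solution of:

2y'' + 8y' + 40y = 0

Characteristic equation: 2r² + 8r + 40 = 0
Divide by 2: r² + 4r + 20 = 0
Roots: r = -2 ± 4i (complex conjugates)
General solution: y = e^(-2x)(C₁cos(4x) + C₂sin(4x))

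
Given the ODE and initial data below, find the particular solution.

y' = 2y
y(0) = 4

General solution: y = Ce^(2x)
Applying IC y(0) = 4:
Particular solution: y = 4e^(2x)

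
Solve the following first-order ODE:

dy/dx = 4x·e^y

Separating variables and integrating:
-e^(-y) = 2x² + C

General solution: y = -ln(C - 2x²)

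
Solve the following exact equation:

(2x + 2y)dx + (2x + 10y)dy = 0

Verify exactness: ∂M/∂y = ∂N/∂x ✓
Find F(x,y) such that ∂F/∂x = M, ∂F/∂y = N
Solution: x² + 2xy + 5y² = C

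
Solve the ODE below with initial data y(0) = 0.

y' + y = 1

General solution: y = 1 + Ce^(-x)
Applying y(0) = 0: C = 0 - 1 = -1
Particular solution: y = 1 - e^(-x)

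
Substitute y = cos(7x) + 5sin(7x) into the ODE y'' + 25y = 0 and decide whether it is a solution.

Verification:
y'' = -49cos(7x) - 245sin(7x)
y'' + 25y ≠ 0 (frequency mismatch: got 49 instead of 25)

No, it is not a solution.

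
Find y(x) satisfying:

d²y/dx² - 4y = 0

Characteristic equation: r² - 4 = 0
Roots: r = 2, -2 (distinct real)
General solution: y = C₁e^(2x) + C₂e^(-2x)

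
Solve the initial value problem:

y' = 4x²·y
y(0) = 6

General solution: y = Ce^(4x³/3)
Applying IC y(0) = 6:
Particular solution: y = 6e^(4x³/3)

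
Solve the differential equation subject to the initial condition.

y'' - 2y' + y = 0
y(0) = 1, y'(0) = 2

General solution: y = (C₁ + C₂x)e^x
Repeated root r = 1
Applying ICs: C₁ = 1, C₂ = 1
Particular solution: y = (1 + x)e^x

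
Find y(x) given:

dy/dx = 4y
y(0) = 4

General solution: y = Ce^(4x)
Applying IC y(0) = 4:
Particular solution: y = 4e^(4x)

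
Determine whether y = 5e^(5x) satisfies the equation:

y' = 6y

Verification:
y = 5e^(5x)
y' = 25e^(5x)
But 6y = 30e^(5x)
y' ≠ 6y — the derivative does not match

No, it is not a solution.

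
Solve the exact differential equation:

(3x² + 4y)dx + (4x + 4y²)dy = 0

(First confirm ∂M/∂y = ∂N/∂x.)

Verify exactness: ∂M/∂y = ∂N/∂x ✓
Find F(x,y) such that ∂F/∂x = M, ∂F/∂y = N
Solution: x³ + 4xy + 4y³/3 = C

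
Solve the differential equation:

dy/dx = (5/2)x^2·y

Separating variables and integrating:
ln|y| = 5x^3/6 + C

General solution: y = Ce^(5x^3/6)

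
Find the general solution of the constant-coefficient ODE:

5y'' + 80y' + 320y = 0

Characteristic equation: 5r² + 80r + 320 = 0
Divide by 5: r² + 16r + 64 = 0
Factored: (r + 8)² = 0
Repeated root: r = -8
General solution: y = (C₁ + C₂x)e^(-8x)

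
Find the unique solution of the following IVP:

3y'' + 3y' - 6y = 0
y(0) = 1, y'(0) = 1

General solution: y = C₁e^x + C₂e^(-2x)
Applying ICs: C₁ = 1, C₂ = 0
Particular solution: y = e^x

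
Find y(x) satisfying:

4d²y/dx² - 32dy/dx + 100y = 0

Characteristic equation: 4r² - 32r + 100 = 0
Divide by 4: r² - 8r + 25 = 0
Roots: r = 4 ± 3i (complex conjugates)
General solution: y = e^(4x)(C₁cos(3x) + C₂sin(3x))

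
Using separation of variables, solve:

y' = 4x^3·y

Separating variables and integrating:
ln|y| = x^4 + C

General solution: y = Ce^(x^4)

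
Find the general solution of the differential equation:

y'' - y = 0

Characteristic equation: r² - 1 = 0
Roots: r = 1, -1 (distinct real)
General solution: y = C₁e^x + C₂e^(-x)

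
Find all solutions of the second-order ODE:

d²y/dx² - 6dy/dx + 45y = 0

Characteristic equation: r² - 6r + 45 = 0
Roots: r = 3 ± 6i (complex conjugates)
General solution: y = e^(3x)(C₁cos(6x) + C₂sin(6x))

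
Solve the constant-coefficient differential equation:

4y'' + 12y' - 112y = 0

Characteristic equation: 4r² + 12r - 112 = 0
Divide by 4: r² + 3r - 28 = 0
Roots: r = 4, -7 (distinct real)
General solution: y = C₁e^(4x) + C₂e^(-7x)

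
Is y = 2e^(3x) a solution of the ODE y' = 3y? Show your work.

Verification:
y = 2e^(3x)
y' = 6e^(3x)
3y = 6e^(3x)
y' = 3y ✓

Yes, it is a solution.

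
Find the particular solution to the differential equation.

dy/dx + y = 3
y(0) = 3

General solution: y = 3 + Ce^(-x)
Applying y(0) = 3: C = 3 - 3 = 0
Particular solution: y = 3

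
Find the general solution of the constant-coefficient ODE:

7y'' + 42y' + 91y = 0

Characteristic equation: 7r² + 42r + 91 = 0
Divide by 7: r² + 6r + 13 = 0
Roots: r = -3 ± 2i (complex conjugates)
General solution: y = e^(-3x)(C₁cos(2x) + C₂sin(2x))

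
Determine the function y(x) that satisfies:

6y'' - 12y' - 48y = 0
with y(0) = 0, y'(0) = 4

General solution: y = C₁e^(4x) + C₂e^(-2x)
Applying ICs: C₁ = 2/3, C₂ = -2/3
Particular solution: y = (2/3)e^(4x) - (2/3)e^(-2x)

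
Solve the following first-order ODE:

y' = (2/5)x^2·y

Separating variables and integrating:
ln|y| = 2x^3/15 + C

General solution: y = Ce^(2x^3/15)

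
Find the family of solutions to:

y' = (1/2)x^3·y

Separating variables and integrating:
ln|y| = x^4/8 + C

General solution: y = Ce^(x^4/8)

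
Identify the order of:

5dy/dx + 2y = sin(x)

The order is 1 (highest derivative is of order 1).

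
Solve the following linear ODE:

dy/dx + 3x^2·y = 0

Using integrating factor method:

General solution: y = Ce^(-x^3)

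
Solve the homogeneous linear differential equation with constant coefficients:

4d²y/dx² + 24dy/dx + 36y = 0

Characteristic equation: 4r² + 24r + 36 = 0
Divide by 4: r² + 6r + 9 = 0
Factored: (r + 3)² = 0
Repeated root: r = -3
General solution: y = (C₁ + C₂x)e^(-3x)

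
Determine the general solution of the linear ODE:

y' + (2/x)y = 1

Using integrating factor method:

General solution: y = (1/3)x + Cx^(-2)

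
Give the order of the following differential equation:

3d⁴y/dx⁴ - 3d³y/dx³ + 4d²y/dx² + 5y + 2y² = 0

The order is 4 (highest derivative is of order 4).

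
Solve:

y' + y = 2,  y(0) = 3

General solution: y = 2 + Ce^(-x)
Applying y(0) = 3: C = 3 - 2 = 1
Particular solution: y = 2 + e^(-x)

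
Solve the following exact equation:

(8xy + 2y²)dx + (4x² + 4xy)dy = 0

Verify exactness: ∂M/∂y = ∂N/∂x ✓
Find F(x,y) such that ∂F/∂x = M, ∂F/∂y = N
Solution: 4x²y + 2xy² = C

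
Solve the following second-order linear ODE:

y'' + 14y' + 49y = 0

Characteristic equation: r² + 14r + 49 = 0
Factored: (r + 7)² = 0
Repeated root: r = -7
General solution: y = (C₁ + C₂x)e^(-7x)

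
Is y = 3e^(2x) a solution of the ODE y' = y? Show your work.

Verification:
y = 3e^(2x)
y' = 6e^(2x)
But y = 3e^(2x)
y' ≠ y — the derivative does not match

No, it is not a solution.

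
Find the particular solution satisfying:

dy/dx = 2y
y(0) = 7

General solution: y = Ce^(2x)
Applying IC y(0) = 7:
Particular solution: y = 7e^(2x)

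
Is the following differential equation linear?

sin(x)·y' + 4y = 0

Yes. Linear (y and its derivatives appear to the first power only, no products of y terms)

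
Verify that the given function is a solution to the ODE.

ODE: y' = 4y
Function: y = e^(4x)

Verification:
y = e^(4x)
y' = 4e^(4x)
4y = 4e^(4x)
y' = 4y ✓

Yes, it is a solution.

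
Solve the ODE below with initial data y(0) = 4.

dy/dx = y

General solution: y = Ce^x
Applying IC y(0) = 4:
Particular solution: y = 4e^x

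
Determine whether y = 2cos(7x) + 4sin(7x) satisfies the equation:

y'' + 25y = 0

Verification:
y'' = -98cos(7x) - 196sin(7x)
y'' + 25y ≠ 0 (frequency mismatch: got 49 instead of 25)

No, it is not a solution.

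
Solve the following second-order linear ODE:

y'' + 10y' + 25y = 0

Characteristic equation: r² + 10r + 25 = 0
Factored: (r + 5)² = 0
Repeated root: r = -5
General solution: y = (C₁ + C₂x)e^(-5x)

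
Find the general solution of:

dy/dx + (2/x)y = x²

Using integrating factor method:

General solution: y = (1/5)x^3 + Cx^(-2)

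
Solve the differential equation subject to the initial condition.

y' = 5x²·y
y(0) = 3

General solution: y = Ce^(5x³/3)
Applying IC y(0) = 3:
Particular solution: y = 3e^(5x³/3)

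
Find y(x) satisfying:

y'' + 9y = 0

Characteristic equation: r² + 9 = 0
Roots: r = ±3i (complex conjugates)
General solution: y = C₁cos(3x) + C₂sin(3x)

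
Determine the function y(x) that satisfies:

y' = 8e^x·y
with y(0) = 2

General solution: y = Ce^(8e^x)
Applying IC y(0) = 2:
Particular solution: y = 2e^(8(e^x - 1))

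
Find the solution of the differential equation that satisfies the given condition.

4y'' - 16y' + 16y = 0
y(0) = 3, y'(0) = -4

General solution: y = (C₁ + C₂x)e^(2x)
Repeated root r = 2
Applying ICs: C₁ = 3, C₂ = -10
Particular solution: y = (3 - 10x)e^(2x)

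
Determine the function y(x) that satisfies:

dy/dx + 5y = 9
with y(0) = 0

General solution: y = 9/5 + Ce^(-5x)
Applying y(0) = 0: C = 0 - 9/5 = -9/5
Particular solution: y = 9/5 - (9/5)e^(-5x)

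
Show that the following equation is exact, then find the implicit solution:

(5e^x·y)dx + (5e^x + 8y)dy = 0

Verify exactness: ∂M/∂y = ∂N/∂x ✓
Find F(x,y) such that ∂F/∂x = M, ∂F/∂y = N
Solution: 5e^x·y + 4y² = C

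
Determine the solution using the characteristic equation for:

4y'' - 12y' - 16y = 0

Characteristic equation: 4r² - 12r - 16 = 0
Divide by 4: r² - 3r - 4 = 0
Roots: r = 4, -1 (distinct real)
General solution: y = C₁e^(4x) + C₂e^(-x)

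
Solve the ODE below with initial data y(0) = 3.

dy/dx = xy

General solution: y = Ce^(x²/2)
Applying IC y(0) = 3:
Particular solution: y = 3e^(x²/2)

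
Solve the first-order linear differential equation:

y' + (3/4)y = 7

Using integrating factor method:

General solution: y = 28/3 + Ce^(-3x/4)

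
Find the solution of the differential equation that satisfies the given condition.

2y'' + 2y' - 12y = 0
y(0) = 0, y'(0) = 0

General solution: y = C₁e^(2x) + C₂e^(-3x)
Applying ICs: C₁ = 0, C₂ = 0
Particular solution: y = 0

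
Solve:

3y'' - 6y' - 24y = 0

Characteristic equation: 3r² - 6r - 24 = 0
Divide by 3: r² - 2r - 8 = 0
Roots: r = 4, -2 (distinct real)
General solution: y = C₁e^(4x) + C₂e^(-2x)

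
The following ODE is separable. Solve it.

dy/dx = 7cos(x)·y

Separating variables and integrating:
ln|y| = 7sin(x) + C

General solution: y = Ce^(7sin(x))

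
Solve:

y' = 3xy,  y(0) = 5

General solution: y = Ce^(3x²/2)
Applying IC y(0) = 5:
Particular solution: y = 5e^(3x²/2)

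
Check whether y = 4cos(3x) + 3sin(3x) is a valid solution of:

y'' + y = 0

Verification:
y'' = -36cos(3x) - 27sin(3x)
y'' + y ≠ 0 (frequency mismatch: got 9 instead of 1)

No, it is not a solution.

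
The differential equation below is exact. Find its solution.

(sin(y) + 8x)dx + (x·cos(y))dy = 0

Verify exactness: ∂M/∂y = ∂N/∂x ✓
Find F(x,y) such that ∂F/∂x = M, ∂F/∂y = N
Solution: x·sin(y) + 4x² = C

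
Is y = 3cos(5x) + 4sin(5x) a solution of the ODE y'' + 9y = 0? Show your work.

Verification:
y'' = -75cos(5x) - 100sin(5x)
y'' + 9y ≠ 0 (frequency mismatch: got 25 instead of 9)

No, it is not a solution.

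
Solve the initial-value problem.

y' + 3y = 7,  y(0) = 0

General solution: y = 7/3 + Ce^(-3x)
Applying y(0) = 0: C = 0 - 7/3 = -7/3
Particular solution: y = 7/3 - (7/3)e^(-3x)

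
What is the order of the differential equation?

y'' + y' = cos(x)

The order is 2 (highest derivative is of order 2).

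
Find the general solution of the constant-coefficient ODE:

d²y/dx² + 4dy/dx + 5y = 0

Characteristic equation: r² + 4r + 5 = 0
Roots: r = -2 ± i (complex conjugates)
General solution: y = e^(-2x)(C₁cos(x) + C₂sin(x))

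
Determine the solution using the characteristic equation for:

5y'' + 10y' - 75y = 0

Characteristic equation: 5r² + 10r - 75 = 0
Divide by 5: r² + 2r - 15 = 0
Roots: r = 3, -5 (distinct real)
General solution: y = C₁e^(3x) + C₂e^(-5x)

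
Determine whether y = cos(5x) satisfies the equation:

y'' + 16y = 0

Verification:
y'' = -25cos(5x)
y'' + 16y ≠ 0 (frequency mismatch: got 25 instead of 16)

No, it is not a solution.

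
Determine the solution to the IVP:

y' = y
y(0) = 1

General solution: y = Ce^x
Applying IC y(0) = 1:
Particular solution: y = e^x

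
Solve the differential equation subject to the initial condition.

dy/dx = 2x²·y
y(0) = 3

General solution: y = Ce^(2x³/3)
Applying IC y(0) = 3:
Particular solution: y = 3e^(2x³/3)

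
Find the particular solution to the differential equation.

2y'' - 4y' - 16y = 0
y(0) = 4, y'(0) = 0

General solution: y = C₁e^(4x) + C₂e^(-2x)
Applying ICs: C₁ = 4/3, C₂ = 8/3
Particular solution: y = (4/3)e^(4x) + (8/3)e^(-2x)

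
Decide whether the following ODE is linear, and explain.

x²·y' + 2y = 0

Linear (y and its derivatives appear to the first power only, no products of y terms)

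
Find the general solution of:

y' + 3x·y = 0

Using integrating factor method:

General solution: y = Ce^(-3x^2/2)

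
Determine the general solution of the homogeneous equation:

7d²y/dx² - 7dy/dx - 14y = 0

Characteristic equation: 7r² - 7r - 14 = 0
Divide by 7: r² - r - 2 = 0
Roots: r = 2, -1 (distinct real)
General solution: y = C₁e^(2x) + C₂e^(-x)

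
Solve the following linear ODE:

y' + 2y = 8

Using integrating factor method:

General solution: y = 4 + Ce^(-2x)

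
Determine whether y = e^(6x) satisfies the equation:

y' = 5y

Verification:
y = e^(6x)
y' = 6e^(6x)
But 5y = 5e^(6x)
y' ≠ 5y — the derivative does not match

No, it is not a solution.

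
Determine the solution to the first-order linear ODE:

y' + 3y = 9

Using integrating factor method:

General solution: y = 3 + Ce^(-3x)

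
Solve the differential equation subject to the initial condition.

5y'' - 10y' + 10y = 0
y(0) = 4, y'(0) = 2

General solution: y = e^x(C₁cos(x) + C₂sin(x))
Complex roots r = 1 ± i
Applying ICs: C₁ = 4, C₂ = -2
Particular solution: y = e^x(4cos(x) - 2sin(x))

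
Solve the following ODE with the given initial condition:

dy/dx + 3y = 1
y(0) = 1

General solution: y = 1/3 + Ce^(-3x)
Applying y(0) = 1: C = 1 - 1/3 = 2/3
Particular solution: y = 1/3 + (2/3)e^(-3x)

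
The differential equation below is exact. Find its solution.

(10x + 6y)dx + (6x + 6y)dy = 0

Verify exactness: ∂M/∂y = ∂N/∂x ✓
Find F(x,y) such that ∂F/∂x = M, ∂F/∂y = N
Solution: 5x² + 6xy + 3y² = C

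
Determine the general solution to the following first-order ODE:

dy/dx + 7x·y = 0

Using integrating factor method:

General solution: y = Ce^(-7x^2/2)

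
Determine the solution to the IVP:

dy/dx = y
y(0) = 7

General solution: y = Ce^x
Applying IC y(0) = 7:
Particular solution: y = 7e^x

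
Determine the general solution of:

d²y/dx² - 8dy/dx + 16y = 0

Characteristic equation: r² - 8r + 16 = 0
Factored: (r - 4)² = 0
Repeated root: r = 4
General solution: y = (C₁ + C₂x)e^(4x)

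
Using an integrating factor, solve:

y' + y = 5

Using integrating factor method:

General solution: y = 5 + Ce^(-x)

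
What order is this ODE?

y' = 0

The order is 1 (highest derivative is of order 1).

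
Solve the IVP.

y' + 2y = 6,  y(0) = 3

General solution: y = 3 + Ce^(-2x)
Applying y(0) = 3: C = 3 - 3 = 0
Particular solution: y = 3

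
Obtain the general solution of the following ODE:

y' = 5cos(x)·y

Separating variables and integrating:
ln|y| = 5sin(x) + C

General solution: y = Ce^(5sin(x))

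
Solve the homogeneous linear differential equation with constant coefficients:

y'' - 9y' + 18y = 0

Characteristic equation: r² - 9r + 18 = 0
Roots: r = 3, 6 (distinct real)
General solution: y = C₁e^(3x) + C₂e^(6x)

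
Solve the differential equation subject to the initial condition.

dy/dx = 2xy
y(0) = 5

General solution: y = Ce^(x²)
Applying IC y(0) = 5:
Particular solution: y = 5e^(x²)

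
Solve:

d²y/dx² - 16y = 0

Characteristic equation: r² - 16 = 0
Roots: r = 4, -4 (distinct real)
General solution: y = C₁e^(4x) + C₂e^(-4x)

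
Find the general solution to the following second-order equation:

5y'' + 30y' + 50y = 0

Characteristic equation: 5r² + 30r + 50 = 0
Divide by 5: r² + 6r + 10 = 0
Roots: r = -3 ± i (complex conjugates)
General solution: y = e^(-3x)(C₁cos(x) + C₂sin(x))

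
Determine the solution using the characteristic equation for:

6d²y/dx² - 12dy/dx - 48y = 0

Characteristic equation: 6r² - 12r - 48 = 0
Divide by 6: r² - 2r - 8 = 0
Roots: r = 4, -2 (distinct real)
General solution: y = C₁e^(4x) + C₂e^(-2x)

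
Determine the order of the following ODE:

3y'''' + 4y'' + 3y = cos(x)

The order is 4 (highest derivative is of order 4).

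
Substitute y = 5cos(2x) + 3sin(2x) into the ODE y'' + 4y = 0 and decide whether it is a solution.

Verification:
y'' = -20cos(2x) - 12sin(2x)
y'' + 4y = 0 ✓

Yes, it is a solution.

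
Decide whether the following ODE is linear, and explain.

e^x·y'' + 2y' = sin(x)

Linear (y and its derivatives appear to the first power only, no products of y terms)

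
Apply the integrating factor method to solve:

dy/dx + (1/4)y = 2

Using integrating factor method:

General solution: y = 8 + Ce^(-x/4)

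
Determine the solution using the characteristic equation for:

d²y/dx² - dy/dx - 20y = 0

Characteristic equation: r² - r - 20 = 0
Roots: r = 5, -4 (distinct real)
General solution: y = C₁e^(5x) + C₂e^(-4x)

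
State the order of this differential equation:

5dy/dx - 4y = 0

The order is 1 (highest derivative is of order 1).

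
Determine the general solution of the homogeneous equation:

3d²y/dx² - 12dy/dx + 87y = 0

Characteristic equation: 3r² - 12r + 87 = 0
Divide by 3: r² - 4r + 29 = 0
Roots: r = 2 ± 5i (complex conjugates)
General solution: y = e^(2x)(C₁cos(5x) + C₂sin(5x))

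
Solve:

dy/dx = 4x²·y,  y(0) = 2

General solution: y = Ce^(4x³/3)
Applying IC y(0) = 2:
Particular solution: y = 2e^(4x³/3)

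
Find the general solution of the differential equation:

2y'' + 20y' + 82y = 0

Characteristic equation: 2r² + 20r + 82 = 0
Divide by 2: r² + 10r + 41 = 0
Roots: r = -5 ± 4i (complex conjugates)
General solution: y = e^(-5x)(C₁cos(4x) + C₂sin(4x))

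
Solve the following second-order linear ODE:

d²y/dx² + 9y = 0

Characteristic equation: r² + 9 = 0
Roots: r = ±3i (complex conjugates)
General solution: y = C₁cos(3x) + C₂sin(3x)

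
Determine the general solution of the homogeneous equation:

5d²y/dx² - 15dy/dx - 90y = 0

Characteristic equation: 5r² - 15r - 90 = 0
Divide by 5: r² - 3r - 18 = 0
Roots: r = 6, -3 (distinct real)
General solution: y = C₁e^(6x) + C₂e^(-3x)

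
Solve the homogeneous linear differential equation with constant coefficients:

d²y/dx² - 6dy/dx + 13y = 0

Characteristic equation: r² - 6r + 13 = 0
Roots: r = 3 ± 2i (complex conjugates)
General solution: y = e^(3x)(C₁cos(2x) + C₂sin(2x))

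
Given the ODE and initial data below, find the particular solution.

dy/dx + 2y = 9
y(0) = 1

General solution: y = 9/2 + Ce^(-2x)
Applying y(0) = 1: C = 1 - 9/2 = -7/2
Particular solution: y = 9/2 - (7/2)e^(-2x)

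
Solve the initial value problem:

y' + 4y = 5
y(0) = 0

General solution: y = 5/4 + Ce^(-4x)
Applying y(0) = 0: C = 0 - 5/4 = -5/4
Particular solution: y = 5/4 - (5/4)e^(-4x)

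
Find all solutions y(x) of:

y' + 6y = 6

Using integrating factor method:

General solution: y = 1 + Ce^(-6x)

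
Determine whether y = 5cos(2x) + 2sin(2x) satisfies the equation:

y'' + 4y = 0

Verification:
y'' = -20cos(2x) - 8sin(2x)
y'' + 4y = 0 ✓

Yes, it is a solution.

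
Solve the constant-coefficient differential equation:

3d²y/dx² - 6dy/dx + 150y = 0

Characteristic equation: 3r² - 6r + 150 = 0
Divide by 3: r² - 2r + 50 = 0
Roots: r = 1 ± 7i (complex conjugates)
General solution: y = e^x(C₁cos(7x) + C₂sin(7x))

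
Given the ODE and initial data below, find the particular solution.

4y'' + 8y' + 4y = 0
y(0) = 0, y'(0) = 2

General solution: y = (C₁ + C₂x)e^(-x)
Repeated root r = -1
Applying ICs: C₁ = 0, C₂ = 2
Particular solution: y = 2xe^(-x)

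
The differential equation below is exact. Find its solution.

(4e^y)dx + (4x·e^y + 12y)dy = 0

Verify exactness: ∂M/∂y = ∂N/∂x ✓
Find F(x,y) such that ∂F/∂x = M, ∂F/∂y = N
Solution: 4x·e^y + 6y² = C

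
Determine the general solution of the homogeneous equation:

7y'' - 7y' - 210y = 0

Characteristic equation: 7r² - 7r - 210 = 0
Divide by 7: r² - r - 30 = 0
Roots: r = 6, -5 (distinct real)
General solution: y = C₁e^(6x) + C₂e^(-5x)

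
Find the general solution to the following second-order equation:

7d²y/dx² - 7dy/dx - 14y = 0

Characteristic equation: 7r² - 7r - 14 = 0
Divide by 7: r² - r - 2 = 0
Roots: r = 2, -1 (distinct real)
General solution: y = C₁e^(2x) + C₂e^(-x)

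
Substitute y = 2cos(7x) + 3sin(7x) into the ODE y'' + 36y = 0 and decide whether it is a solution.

Verification:
y'' = -98cos(7x) - 147sin(7x)
y'' + 36y ≠ 0 (frequency mismatch: got 49 instead of 36)

No, it is not a solution.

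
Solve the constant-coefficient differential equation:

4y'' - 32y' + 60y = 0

Characteristic equation: 4r² - 32r + 60 = 0
Divide by 4: r² - 8r + 15 = 0
Roots: r = 5, 3 (distinct real)
General solution: y = C₁e^(5x) + C₂e^(3x)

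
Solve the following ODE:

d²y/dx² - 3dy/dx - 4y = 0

Characteristic equation: r² - 3r - 4 = 0
Roots: r = 4, -1 (distinct real)
General solution: y = C₁e^(4x) + C₂e^(-x)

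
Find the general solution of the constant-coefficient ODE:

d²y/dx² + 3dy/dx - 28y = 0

Characteristic equation: r² + 3r - 28 = 0
Roots: r = 4, -7 (distinct real)
General solution: y = C₁e^(4x) + C₂e^(-7x)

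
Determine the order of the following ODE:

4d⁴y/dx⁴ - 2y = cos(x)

The order is 4 (highest derivative is of order 4).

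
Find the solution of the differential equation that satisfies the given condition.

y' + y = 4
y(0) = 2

General solution: y = 4 + Ce^(-x)
Applying y(0) = 2: C = 2 - 4 = -2
Particular solution: y = 4 - 2e^(-x)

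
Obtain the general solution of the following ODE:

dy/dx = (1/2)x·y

Separating variables and integrating:
ln|y| = x^2/4 + C

General solution: y = Ce^(x^2/4)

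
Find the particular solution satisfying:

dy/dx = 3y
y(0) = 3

General solution: y = Ce^(3x)
Applying IC y(0) = 3:
Particular solution: y = 3e^(3x)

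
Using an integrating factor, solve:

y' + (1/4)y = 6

Using integrating factor method:

General solution: y = 24 + Ce^(-x/4)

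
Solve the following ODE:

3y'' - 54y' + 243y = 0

Characteristic equation: 3r² - 54r + 243 = 0
Divide by 3: r² - 18r + 81 = 0
Factored: (r - 9)² = 0
Repeated root: r = 9
General solution: y = (C₁ + C₂x)e^(9x)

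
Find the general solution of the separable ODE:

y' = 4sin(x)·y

Separating variables and integrating:
ln|y| = -4cos(x) + C

General solution: y = Ce^(-4cos(x))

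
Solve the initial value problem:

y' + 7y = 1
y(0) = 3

General solution: y = 1/7 + Ce^(-7x)
Applying y(0) = 3: C = 3 - 1/7 = 20/7
Particular solution: y = 1/7 + (20/7)e^(-7x)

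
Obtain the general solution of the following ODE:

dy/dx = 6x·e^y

Separating variables and integrating:
-e^(-y) = 3x² + C

General solution: y = -ln(C - 3x²)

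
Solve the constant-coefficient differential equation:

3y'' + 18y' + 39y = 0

Characteristic equation: 3r² + 18r + 39 = 0
Divide by 3: r² + 6r + 13 = 0
Roots: r = -3 ± 2i (complex conjugates)
General solution: y = e^(-3x)(C₁cos(2x) + C₂sin(2x))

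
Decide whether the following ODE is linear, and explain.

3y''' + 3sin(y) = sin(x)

Nonlinear (sin(y) is nonlinear in y)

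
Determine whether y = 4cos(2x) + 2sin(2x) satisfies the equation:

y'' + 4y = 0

Verification:
y'' = -16cos(2x) - 8sin(2x)
y'' + 4y = 0 ✓

Yes, it is a solution.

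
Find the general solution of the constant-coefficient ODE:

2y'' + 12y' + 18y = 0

Characteristic equation: 2r² + 12r + 18 = 0
Divide by 2: r² + 6r + 9 = 0
Factored: (r + 3)² = 0
Repeated root: r = -3
General solution: y = (C₁ + C₂x)e^(-3x)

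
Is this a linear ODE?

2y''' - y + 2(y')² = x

No. Nonlinear ((y')² term)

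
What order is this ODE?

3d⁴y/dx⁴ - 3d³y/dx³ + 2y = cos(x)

The order is 4 (highest derivative is of order 4).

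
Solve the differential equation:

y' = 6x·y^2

Separating variables and integrating:
-1/y = 3x^2 + C

General solution: y^-1 = -3x^2 + C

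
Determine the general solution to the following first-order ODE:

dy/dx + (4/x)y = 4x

Using integrating factor method:

General solution: y = (2/3)x^2 + Cx^(-4)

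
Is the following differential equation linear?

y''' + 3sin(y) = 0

No. Nonlinear (sin(y) is nonlinear in y)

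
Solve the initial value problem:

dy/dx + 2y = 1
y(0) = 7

General solution: y = 1/2 + Ce^(-2x)
Applying y(0) = 7: C = 7 - 1/2 = 13/2
Particular solution: y = 1/2 + (13/2)e^(-2x)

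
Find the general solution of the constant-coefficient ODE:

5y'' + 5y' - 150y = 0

Characteristic equation: 5r² + 5r - 150 = 0
Divide by 5: r² + r - 30 = 0
Roots: r = 5, -6 (distinct real)
General solution: y = C₁e^(5x) + C₂e^(-6x)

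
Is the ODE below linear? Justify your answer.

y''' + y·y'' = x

No. Nonlinear (y·y'' term)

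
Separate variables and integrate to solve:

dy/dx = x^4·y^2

Separating variables and integrating:
-1/y = x^5/5 + C

General solution: y^-1 = (-1/5)x^5 + C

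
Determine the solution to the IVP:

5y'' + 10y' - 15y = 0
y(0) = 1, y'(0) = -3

General solution: y = C₁e^x + C₂e^(-3x)
Applying ICs: C₁ = 0, C₂ = 1
Particular solution: y = e^(-3x)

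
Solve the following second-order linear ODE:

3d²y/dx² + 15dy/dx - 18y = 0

Characteristic equation: 3r² + 15r - 18 = 0
Divide by 3: r² + 5r - 6 = 0
Roots: r = 1, -6 (distinct real)
General solution: y = C₁e^x + C₂e^(-6x)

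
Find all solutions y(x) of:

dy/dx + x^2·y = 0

Using integrating factor method:

General solution: y = Ce^(-x^3/3)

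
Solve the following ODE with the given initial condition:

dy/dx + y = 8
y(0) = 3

General solution: y = 8 + Ce^(-x)
Applying y(0) = 3: C = 3 - 8 = -5
Particular solution: y = 8 - 5e^(-x)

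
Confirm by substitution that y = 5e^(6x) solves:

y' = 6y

Verification:
y = 5e^(6x)
y' = 30e^(6x)
6y = 30e^(6x)
y' = 6y ✓

Yes, it is a solution.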